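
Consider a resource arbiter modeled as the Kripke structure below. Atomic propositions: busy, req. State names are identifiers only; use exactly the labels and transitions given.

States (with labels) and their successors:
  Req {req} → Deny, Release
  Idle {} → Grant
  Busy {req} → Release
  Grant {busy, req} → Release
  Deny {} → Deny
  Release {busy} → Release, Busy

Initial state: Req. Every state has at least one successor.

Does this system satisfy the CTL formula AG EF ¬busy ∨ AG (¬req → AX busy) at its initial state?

Satisfied

States satisfying EF ¬busy: {Req, Idle, Busy, Grant, Deny, Release}.
States satisfying AG EF ¬busy: {Req, Idle, Busy, Grant, Deny, Release}.
States satisfying ¬req → AX busy: {Req, Idle, Busy, Grant}.
States satisfying AG (¬req → AX busy): ∅.
States satisfying AG EF ¬busy ∨ AG (¬req → AX busy): {Req, Idle, Busy, Grant, Deny, Release}.
Req ∈ Sat(AG EF ¬busy ∨ AG (¬req → AX busy)).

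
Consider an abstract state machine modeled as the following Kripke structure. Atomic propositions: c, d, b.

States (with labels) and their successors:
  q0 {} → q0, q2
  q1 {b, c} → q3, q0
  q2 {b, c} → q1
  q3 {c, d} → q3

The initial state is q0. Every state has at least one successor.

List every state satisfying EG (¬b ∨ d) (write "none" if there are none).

{q0, q3}

States satisfying ¬b ∨ d: {q0, q3}.
States satisfying EG (¬b ∨ d): {q0, q3}.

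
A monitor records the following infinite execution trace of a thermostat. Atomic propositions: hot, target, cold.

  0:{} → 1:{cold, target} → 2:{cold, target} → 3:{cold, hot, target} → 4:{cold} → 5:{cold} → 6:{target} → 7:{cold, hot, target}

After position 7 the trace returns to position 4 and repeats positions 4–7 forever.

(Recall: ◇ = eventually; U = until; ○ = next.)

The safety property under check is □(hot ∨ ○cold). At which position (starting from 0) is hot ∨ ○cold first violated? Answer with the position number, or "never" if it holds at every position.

5

Check hot ∨ ○cold at each position in order: 0 ✓, 1 ✓, 2 ✓, 3 ✓, 4 ✓.
At position 5 the labels are {cold} and the next position 6 has {target}, so hot ∨ ○cold is false there. This is the first violation.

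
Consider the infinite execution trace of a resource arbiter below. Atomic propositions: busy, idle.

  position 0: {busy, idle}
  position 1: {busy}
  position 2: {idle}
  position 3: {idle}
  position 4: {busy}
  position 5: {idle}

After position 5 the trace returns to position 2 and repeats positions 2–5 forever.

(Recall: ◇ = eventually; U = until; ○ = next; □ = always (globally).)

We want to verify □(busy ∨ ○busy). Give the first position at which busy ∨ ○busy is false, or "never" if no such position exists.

Check busy ∨ ○busy at each position in order: 0 ✓, 1 ✓.
At position 2 the labels are {idle} and the next position 3 has {idle}, so busy ∨ ○busy is false there. This is the first violation.

2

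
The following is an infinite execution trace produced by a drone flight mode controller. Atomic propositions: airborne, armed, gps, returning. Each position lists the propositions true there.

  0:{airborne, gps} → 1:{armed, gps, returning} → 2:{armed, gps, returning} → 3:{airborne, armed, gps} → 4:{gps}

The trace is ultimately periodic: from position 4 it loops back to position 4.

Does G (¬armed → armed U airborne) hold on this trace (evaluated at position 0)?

¬armed → armed U airborne must hold at every position from 0 onward. It fails at position 4, so G (¬armed → armed U airborne) is false.
Positions where ¬armed holds: 0, 4.
Check armed U airborne at each: 0→ok, 4→fails.

Does not hold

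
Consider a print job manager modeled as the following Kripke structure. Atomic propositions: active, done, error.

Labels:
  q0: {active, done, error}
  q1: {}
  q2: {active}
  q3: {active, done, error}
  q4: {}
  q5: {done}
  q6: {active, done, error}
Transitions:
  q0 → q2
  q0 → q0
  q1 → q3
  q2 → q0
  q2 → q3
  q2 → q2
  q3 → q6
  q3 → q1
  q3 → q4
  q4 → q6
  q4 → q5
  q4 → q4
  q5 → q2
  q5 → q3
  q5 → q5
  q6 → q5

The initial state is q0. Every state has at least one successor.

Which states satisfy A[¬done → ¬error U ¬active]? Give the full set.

{q1, q3, q4, q5, q6}

States satisfying ¬done → ¬error: {q0, q1, q2, q3, q4, q5, q6}.
States satisfying ¬active: {q1, q4, q5}.
States satisfying A[¬done → ¬error U ¬active]: {q1, q3, q4, q5, q6}.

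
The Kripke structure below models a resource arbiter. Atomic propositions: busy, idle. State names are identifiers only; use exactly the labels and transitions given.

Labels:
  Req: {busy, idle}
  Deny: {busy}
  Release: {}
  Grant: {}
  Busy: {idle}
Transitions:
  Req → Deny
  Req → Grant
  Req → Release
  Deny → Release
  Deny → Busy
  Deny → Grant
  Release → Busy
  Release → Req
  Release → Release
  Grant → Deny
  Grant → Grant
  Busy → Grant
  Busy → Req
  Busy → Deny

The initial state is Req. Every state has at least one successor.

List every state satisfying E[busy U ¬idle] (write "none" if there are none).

States satisfying busy: {Req, Deny}.
States satisfying ¬idle: {Deny, Release, Grant}.
States satisfying E[busy U ¬idle]: {Req, Deny, Release, Grant}.

{Req, Deny, Release, Grant}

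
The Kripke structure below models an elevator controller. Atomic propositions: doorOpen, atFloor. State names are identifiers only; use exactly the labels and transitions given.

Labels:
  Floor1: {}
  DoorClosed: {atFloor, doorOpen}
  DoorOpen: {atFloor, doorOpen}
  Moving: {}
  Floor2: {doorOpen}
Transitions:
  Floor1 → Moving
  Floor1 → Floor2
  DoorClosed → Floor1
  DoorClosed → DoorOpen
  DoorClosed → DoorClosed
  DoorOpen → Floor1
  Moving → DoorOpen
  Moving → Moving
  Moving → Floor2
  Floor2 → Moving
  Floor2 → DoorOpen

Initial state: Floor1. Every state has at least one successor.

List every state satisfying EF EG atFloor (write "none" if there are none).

States satisfying EG atFloor: {DoorClosed}.
States satisfying EF EG atFloor: {DoorClosed}.

{DoorClosed}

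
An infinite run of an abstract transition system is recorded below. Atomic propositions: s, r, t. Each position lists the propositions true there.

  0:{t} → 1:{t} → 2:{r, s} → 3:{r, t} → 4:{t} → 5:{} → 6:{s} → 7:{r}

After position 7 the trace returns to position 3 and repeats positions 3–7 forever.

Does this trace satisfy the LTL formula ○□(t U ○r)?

Does not hold

The position after 0 is 1; □(t U ○r) is false there.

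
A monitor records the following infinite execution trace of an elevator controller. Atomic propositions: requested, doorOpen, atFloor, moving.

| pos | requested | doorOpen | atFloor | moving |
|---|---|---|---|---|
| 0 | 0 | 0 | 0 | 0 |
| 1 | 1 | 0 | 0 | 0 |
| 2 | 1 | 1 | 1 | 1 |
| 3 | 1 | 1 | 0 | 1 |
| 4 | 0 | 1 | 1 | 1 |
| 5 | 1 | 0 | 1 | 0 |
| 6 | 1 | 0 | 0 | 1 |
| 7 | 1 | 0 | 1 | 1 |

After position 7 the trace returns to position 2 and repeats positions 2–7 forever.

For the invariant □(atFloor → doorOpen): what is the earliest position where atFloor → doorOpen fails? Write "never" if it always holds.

5

Check atFloor → doorOpen at each position in order: 0 ✓, 1 ✓, 2 ✓, 3 ✓, 4 ✓.
At position 5 the labels are {atFloor, requested}, so atFloor → doorOpen is false there. This is the first violation.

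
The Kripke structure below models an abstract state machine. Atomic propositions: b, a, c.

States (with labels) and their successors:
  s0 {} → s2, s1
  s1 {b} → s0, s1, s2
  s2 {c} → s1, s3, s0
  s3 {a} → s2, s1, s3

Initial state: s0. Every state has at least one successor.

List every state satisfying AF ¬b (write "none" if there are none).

States satisfying ¬b: {s0, s2, s3}.
States satisfying AF ¬b: {s0, s2, s3}.

{s0, s2, s3}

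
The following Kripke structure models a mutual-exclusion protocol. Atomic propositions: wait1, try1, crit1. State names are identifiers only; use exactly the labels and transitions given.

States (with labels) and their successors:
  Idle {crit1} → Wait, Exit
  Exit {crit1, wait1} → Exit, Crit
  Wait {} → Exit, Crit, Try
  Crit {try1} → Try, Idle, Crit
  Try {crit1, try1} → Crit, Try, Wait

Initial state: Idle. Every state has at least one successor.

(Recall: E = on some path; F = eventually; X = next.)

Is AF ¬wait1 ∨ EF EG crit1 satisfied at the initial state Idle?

Satisfied

States satisfying ¬wait1: {Idle, Wait, Crit, Try}.
States satisfying AF ¬wait1: {Idle, Wait, Crit, Try}.
States satisfying EG crit1: {Idle, Exit, Try}.
States satisfying EF EG crit1: {Idle, Exit, Wait, Crit, Try}.
States satisfying AF ¬wait1 ∨ EF EG crit1: {Idle, Exit, Wait, Crit, Try}.
Idle ∈ Sat(AF ¬wait1 ∨ EF EG crit1).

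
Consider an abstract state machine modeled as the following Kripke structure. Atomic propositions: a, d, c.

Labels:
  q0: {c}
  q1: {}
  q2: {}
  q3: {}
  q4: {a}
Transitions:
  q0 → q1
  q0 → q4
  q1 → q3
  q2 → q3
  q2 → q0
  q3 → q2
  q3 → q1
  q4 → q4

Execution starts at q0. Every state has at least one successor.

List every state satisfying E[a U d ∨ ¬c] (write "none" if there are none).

{q1, q2, q3, q4}

States satisfying a: {q4}.
States satisfying d ∨ ¬c: {q1, q2, q3, q4}.
States satisfying E[a U d ∨ ¬c]: {q1, q2, q3, q4}.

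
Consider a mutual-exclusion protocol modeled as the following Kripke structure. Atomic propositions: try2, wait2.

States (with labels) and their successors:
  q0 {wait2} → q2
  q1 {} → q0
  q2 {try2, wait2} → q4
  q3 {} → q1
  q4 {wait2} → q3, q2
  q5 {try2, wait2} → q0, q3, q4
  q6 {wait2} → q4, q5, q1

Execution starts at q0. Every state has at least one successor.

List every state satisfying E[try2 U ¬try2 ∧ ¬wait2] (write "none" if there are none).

{q1, q3, q5}

States satisfying try2: {q2, q5}.
States satisfying ¬try2 ∧ ¬wait2: {q1, q3}.
States satisfying E[try2 U ¬try2 ∧ ¬wait2]: {q1, q3, q5}.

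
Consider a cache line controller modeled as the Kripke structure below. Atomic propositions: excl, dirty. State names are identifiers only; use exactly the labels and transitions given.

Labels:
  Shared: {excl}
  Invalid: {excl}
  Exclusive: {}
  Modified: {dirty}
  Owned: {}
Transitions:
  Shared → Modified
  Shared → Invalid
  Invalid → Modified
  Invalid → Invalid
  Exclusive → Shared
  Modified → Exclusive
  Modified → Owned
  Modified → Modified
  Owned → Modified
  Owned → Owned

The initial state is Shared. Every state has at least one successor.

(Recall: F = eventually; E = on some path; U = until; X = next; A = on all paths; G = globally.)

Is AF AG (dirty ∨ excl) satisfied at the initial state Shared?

States satisfying AG (dirty ∨ excl): ∅.
States satisfying AF AG (dirty ∨ excl): ∅.
There is a path from Shared along which AG (dirty ∨ excl) never holds.
Shared ∉ Sat(AF AG (dirty ∨ excl)).

Does not hold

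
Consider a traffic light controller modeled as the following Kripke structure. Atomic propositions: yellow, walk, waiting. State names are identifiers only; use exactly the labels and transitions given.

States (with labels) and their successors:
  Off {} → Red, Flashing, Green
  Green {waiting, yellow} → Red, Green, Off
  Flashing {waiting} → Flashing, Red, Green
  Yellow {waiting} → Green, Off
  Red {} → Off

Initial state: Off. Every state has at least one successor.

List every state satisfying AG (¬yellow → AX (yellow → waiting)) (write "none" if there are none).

States satisfying ¬yellow → AX (yellow → waiting): {Off, Green, Flashing, Yellow, Red}.
States satisfying AG (¬yellow → AX (yellow → waiting)): {Off, Green, Flashing, Yellow, Red}.

{Off, Green, Flashing, Yellow, Red}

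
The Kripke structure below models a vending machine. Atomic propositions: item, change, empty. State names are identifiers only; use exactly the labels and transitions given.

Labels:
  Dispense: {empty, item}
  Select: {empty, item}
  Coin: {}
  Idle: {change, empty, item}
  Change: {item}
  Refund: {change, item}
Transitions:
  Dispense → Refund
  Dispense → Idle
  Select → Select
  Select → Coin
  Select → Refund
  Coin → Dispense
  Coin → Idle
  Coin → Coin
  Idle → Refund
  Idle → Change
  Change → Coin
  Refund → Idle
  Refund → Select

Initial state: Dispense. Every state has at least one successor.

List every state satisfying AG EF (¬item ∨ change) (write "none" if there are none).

States satisfying EF (¬item ∨ change): {Dispense, Select, Coin, Idle, Change, Refund}.
States satisfying AG EF (¬item ∨ change): {Dispense, Select, Coin, Idle, Change, Refund}.

{Dispense, Select, Coin, Idle, Change, Refund}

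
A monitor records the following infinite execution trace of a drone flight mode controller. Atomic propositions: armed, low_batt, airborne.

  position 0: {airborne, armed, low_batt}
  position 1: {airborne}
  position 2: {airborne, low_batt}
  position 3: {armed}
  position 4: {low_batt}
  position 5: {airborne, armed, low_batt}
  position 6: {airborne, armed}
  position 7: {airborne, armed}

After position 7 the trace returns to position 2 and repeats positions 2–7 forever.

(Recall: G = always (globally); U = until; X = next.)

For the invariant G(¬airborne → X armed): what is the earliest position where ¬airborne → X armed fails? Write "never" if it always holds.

3

Check ¬airborne → X armed at each position in order: 0 ✓, 1 ✓, 2 ✓.
At position 3 the labels are {armed} and the next position 4 has {low_batt}, so ¬airborne → X armed is false there. This is the first violation.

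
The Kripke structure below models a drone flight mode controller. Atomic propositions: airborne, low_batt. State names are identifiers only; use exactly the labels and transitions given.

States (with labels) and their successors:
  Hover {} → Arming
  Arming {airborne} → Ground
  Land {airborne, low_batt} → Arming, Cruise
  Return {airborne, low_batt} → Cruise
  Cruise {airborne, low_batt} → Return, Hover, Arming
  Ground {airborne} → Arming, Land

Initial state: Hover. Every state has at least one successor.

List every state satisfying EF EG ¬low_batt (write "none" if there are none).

{Hover, Arming, Land, Return, Cruise, Ground}

States satisfying EG ¬low_batt: {Hover, Arming, Ground}.
States satisfying EF EG ¬low_batt: {Hover, Arming, Land, Return, Cruise, Ground}.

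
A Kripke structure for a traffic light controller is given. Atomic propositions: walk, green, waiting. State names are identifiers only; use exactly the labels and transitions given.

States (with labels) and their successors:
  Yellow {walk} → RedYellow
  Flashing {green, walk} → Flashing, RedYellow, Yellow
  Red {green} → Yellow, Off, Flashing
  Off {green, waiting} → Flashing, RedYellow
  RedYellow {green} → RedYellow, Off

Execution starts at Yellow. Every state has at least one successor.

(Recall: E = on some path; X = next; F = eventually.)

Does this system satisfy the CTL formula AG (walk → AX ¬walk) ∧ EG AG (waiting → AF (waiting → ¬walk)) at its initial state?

States satisfying walk → AX ¬walk: {Yellow, Red, Off, RedYellow}.
States satisfying AG (walk → AX ¬walk): ∅.
States satisfying AG (waiting → AF (waiting → ¬walk)): {Yellow, Flashing, Red, Off, RedYellow}.
States satisfying EG AG (waiting → AF (waiting → ¬walk)): {Yellow, Flashing, Red, Off, RedYellow}.
States satisfying AG (walk → AX ¬walk) ∧ EG AG (waiting → AF (waiting → ¬walk)): ∅.
Yellow ∉ Sat(AG (walk → AX ¬walk) ∧ EG AG (waiting → AF (waiting → ¬walk))).

Violated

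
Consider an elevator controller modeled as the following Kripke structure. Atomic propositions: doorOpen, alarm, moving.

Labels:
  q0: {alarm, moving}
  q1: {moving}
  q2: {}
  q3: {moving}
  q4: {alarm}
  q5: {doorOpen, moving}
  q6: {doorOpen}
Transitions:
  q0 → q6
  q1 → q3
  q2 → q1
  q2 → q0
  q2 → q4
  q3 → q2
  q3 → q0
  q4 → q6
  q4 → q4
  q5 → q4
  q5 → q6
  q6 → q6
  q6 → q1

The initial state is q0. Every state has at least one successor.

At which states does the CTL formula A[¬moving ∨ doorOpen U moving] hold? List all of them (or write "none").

States satisfying ¬moving ∨ doorOpen: {q2, q4, q5, q6}.
States satisfying moving: {q0, q1, q3, q5}.
States satisfying A[¬moving ∨ doorOpen U moving]: {q0, q1, q3, q5}.

{q0, q1, q3, q5}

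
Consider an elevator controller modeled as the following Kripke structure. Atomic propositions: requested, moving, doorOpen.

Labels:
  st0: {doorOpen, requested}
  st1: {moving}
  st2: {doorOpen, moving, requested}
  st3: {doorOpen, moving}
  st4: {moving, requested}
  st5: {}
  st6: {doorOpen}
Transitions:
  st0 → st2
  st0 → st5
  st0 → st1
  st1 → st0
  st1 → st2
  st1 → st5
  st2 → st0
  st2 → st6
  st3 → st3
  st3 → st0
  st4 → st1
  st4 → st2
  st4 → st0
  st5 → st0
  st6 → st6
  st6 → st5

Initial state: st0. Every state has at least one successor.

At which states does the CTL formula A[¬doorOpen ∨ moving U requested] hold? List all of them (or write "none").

{st0, st1, st2, st4, st5}

States satisfying ¬doorOpen ∨ moving: {st1, st2, st3, st4, st5}.
States satisfying requested: {st0, st2, st4}.
States satisfying A[¬doorOpen ∨ moving U requested]: {st0, st1, st2, st4, st5}.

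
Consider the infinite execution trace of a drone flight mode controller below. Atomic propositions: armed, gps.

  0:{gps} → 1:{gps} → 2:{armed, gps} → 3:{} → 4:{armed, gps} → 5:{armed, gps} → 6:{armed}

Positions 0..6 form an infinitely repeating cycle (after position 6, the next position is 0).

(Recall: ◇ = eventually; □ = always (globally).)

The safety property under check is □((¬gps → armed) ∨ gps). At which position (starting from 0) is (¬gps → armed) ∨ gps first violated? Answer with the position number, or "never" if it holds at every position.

3

Check (¬gps → armed) ∨ gps at each position in order: 0 ✓, 1 ✓, 2 ✓.
At position 3 the labels are {}, so (¬gps → armed) ∨ gps is false there. This is the first violation.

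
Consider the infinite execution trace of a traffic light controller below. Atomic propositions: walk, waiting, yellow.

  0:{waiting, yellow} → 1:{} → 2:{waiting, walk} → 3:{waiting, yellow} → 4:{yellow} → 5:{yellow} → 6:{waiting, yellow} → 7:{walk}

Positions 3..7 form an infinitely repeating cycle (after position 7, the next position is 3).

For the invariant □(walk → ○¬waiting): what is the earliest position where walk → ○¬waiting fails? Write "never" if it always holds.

2

Check walk → ○¬waiting at each position in order: 0 ✓, 1 ✓.
At position 2 the labels are {waiting, walk} and the next position 3 has {waiting, yellow}, so walk → ○¬waiting is false there. This is the first violation.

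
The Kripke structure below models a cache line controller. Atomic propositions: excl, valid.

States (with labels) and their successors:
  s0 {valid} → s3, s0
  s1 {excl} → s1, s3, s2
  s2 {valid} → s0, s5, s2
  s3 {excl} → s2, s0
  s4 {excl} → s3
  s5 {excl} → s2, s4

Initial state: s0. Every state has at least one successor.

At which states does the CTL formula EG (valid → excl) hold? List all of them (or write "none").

States satisfying valid → excl: {s1, s3, s4, s5}.
States satisfying EG (valid → excl): {s1}.

{s1}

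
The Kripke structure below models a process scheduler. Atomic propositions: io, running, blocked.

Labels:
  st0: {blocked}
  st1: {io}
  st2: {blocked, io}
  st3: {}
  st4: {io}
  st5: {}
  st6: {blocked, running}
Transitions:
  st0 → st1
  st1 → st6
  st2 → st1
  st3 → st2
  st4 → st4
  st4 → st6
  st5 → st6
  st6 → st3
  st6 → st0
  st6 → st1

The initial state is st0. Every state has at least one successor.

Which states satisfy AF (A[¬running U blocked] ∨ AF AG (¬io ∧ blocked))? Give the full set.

States satisfying A[¬running U blocked] ∨ AF AG (¬io ∧ blocked): {st0, st1, st2, st3, st5, st6}.
States satisfying AF (A[¬running U blocked] ∨ AF AG (¬io ∧ blocked)): {st0, st1, st2, st3, st5, st6}.

{st0, st1, st2, st3, st5, st6}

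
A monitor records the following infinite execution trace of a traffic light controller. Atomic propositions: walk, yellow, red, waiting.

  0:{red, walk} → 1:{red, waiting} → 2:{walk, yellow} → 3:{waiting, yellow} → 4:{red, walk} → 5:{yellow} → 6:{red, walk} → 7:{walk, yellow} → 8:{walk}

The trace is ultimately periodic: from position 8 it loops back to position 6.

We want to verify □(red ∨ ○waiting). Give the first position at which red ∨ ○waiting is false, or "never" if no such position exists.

3

Check red ∨ ○waiting at each position in order: 0 ✓, 1 ✓, 2 ✓.
At position 3 the labels are {waiting, yellow} and the next position 4 has {red, walk}, so red ∨ ○waiting is false there. This is the first violation.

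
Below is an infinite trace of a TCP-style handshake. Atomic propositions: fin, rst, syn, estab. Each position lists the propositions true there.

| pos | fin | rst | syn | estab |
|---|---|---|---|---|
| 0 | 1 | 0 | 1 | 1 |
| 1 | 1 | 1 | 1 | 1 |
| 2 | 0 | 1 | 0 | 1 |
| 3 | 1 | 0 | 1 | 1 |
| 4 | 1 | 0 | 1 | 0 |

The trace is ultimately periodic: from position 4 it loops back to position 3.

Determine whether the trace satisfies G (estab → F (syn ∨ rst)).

estab → F (syn ∨ rst) holds at every position 0..4, and those are all positions ever visited, so G (estab → F (syn ∨ rst)) holds.
Positions where estab holds: 0, 1, 2, 3.
Check F (syn ∨ rst) at each: 0→ok, 1→ok, 2→ok, 3→ok.

Holds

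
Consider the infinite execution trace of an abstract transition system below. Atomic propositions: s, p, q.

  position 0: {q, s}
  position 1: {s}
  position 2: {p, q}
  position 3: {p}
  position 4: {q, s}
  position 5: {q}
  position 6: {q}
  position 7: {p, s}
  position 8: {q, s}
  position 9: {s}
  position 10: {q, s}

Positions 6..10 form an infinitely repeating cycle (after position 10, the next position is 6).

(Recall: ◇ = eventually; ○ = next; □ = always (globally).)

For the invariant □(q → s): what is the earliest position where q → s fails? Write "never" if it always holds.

2

Check q → s at each position in order: 0 ✓, 1 ✓.
At position 2 the labels are {p, q}, so q → s is false there. This is the first violation.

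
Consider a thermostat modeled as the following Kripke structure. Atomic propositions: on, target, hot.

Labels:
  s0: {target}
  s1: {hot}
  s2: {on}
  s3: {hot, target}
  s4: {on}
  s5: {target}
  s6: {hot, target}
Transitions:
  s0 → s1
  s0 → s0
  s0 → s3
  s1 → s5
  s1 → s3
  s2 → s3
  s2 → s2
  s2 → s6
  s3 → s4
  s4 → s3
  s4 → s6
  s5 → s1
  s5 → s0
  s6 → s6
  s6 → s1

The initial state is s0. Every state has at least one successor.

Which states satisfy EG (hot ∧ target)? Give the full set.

{s6}

States satisfying hot ∧ target: {s3, s6}.
States satisfying EG (hot ∧ target): {s6}.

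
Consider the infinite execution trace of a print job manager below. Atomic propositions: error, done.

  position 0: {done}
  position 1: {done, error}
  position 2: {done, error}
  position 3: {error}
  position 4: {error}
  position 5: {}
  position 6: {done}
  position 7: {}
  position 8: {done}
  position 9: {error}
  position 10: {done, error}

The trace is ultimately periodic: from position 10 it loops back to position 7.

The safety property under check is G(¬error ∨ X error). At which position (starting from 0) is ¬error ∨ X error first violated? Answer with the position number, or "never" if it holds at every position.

Check ¬error ∨ X error at each position in order: 0 ✓, 1 ✓, 2 ✓, 3 ✓.
At position 4 the labels are {error} and the next position 5 has {}, so ¬error ∨ X error is false there. This is the first violation.

4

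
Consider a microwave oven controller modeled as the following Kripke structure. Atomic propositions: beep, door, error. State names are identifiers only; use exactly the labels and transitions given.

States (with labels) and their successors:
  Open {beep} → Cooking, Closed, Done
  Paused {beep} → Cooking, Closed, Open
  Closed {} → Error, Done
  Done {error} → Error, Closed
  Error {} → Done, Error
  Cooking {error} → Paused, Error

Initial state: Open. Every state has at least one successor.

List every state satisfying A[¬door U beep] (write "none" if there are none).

States satisfying ¬door: {Open, Paused, Closed, Done, Error, Cooking}.
States satisfying beep: {Open, Paused}.
States satisfying A[¬door U beep]: {Open, Paused}.

{Open, Paused}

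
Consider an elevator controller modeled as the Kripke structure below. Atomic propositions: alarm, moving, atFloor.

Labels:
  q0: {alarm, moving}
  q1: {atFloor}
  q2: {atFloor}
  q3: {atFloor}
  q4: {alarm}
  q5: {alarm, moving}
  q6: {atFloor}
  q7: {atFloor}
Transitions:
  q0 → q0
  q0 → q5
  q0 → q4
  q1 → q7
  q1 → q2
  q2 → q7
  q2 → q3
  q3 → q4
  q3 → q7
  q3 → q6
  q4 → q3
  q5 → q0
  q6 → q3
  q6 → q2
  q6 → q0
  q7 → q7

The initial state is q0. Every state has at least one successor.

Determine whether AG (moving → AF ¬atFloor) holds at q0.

States satisfying moving → AF ¬atFloor: {q0, q1, q2, q3, q4, q5, q6, q7}.
States satisfying AG (moving → AF ¬atFloor): {q0, q1, q2, q3, q4, q5, q6, q7}.
Every state reachable from q0 satisfies moving → AF ¬atFloor.
q0 ∈ Sat(AG (moving → AF ¬atFloor)).

Satisfied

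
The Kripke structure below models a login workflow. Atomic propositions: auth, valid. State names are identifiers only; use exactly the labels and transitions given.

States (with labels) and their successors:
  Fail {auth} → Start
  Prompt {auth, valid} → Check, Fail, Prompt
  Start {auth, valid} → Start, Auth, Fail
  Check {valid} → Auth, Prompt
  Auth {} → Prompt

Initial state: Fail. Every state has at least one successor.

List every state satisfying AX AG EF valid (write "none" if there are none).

{Fail, Prompt, Start, Check, Auth}

States satisfying AG EF valid: {Fail, Prompt, Start, Check, Auth}.
States satisfying AX AG EF valid: {Fail, Prompt, Start, Check, Auth}.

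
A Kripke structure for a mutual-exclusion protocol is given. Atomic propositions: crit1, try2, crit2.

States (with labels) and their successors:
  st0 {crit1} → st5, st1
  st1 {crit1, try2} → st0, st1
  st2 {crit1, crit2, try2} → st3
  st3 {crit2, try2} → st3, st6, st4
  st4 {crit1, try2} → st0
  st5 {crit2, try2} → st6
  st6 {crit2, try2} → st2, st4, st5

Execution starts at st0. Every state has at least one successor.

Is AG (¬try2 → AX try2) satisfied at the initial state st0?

States satisfying ¬try2 → AX try2: {st0, st1, st2, st3, st4, st5, st6}.
States satisfying AG (¬try2 → AX try2): {st0, st1, st2, st3, st4, st5, st6}.
Every state reachable from st0 satisfies ¬try2 → AX try2.
st0 ∈ Sat(AG (¬try2 → AX try2)).

Satisfied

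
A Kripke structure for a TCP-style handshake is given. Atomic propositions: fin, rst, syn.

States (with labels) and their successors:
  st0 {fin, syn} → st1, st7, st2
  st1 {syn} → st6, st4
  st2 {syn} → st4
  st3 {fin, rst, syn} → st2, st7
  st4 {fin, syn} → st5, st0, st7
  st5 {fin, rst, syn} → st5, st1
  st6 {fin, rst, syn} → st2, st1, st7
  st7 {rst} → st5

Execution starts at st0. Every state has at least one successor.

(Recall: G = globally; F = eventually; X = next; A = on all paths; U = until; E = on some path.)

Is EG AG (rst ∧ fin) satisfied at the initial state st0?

States satisfying AG (rst ∧ fin): ∅.
States satisfying EG AG (rst ∧ fin): ∅.
No suitable path/successor from st0 witnesses the formula.
st0 ∉ Sat(EG AG (rst ∧ fin)).

No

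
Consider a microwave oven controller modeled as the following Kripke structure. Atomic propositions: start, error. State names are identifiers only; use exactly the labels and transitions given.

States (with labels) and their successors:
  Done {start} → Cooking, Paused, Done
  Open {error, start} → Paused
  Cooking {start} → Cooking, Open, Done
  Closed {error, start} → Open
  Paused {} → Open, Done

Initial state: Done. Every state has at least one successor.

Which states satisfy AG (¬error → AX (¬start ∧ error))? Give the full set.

none

States satisfying ¬error → AX (¬start ∧ error): {Open, Closed}.
States satisfying AG (¬error → AX (¬start ∧ error)): ∅.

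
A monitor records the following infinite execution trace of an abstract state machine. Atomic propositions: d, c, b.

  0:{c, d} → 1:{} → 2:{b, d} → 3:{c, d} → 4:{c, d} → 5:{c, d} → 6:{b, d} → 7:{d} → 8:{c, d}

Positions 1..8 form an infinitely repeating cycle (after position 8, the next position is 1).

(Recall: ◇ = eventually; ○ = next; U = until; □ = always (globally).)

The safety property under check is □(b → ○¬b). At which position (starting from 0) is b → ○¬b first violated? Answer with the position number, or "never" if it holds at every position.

b → ○¬b holds at every position 0..8, and those are all the positions the trace ever visits, so the invariant □(b → ○¬b) is never violated.

never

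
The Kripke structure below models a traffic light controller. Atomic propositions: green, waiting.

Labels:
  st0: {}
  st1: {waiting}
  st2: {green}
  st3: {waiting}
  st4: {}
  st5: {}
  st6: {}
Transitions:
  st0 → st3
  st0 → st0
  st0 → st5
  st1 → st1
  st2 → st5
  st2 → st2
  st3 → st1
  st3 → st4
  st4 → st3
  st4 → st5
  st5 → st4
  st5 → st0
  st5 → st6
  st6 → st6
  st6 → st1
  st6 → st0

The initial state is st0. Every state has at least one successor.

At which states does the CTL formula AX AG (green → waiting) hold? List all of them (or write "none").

{st0, st1, st3, st4, st5, st6}

States satisfying AG (green → waiting): {st0, st1, st3, st4, st5, st6}.
States satisfying AX AG (green → waiting): {st0, st1, st3, st4, st5, st6}.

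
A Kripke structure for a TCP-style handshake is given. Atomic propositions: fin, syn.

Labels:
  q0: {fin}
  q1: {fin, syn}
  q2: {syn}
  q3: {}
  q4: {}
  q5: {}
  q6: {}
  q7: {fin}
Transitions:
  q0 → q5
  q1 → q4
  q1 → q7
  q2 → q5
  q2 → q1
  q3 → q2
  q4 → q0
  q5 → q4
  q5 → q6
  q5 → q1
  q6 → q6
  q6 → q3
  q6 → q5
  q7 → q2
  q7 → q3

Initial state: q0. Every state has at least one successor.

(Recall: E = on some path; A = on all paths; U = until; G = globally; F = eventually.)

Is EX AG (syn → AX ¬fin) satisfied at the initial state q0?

States satisfying AG (syn → AX ¬fin): ∅.
States satisfying EX AG (syn → AX ¬fin): ∅.
No suitable path/successor from q0 witnesses the formula.
q0 ∉ Sat(EX AG (syn → AX ¬fin)).

No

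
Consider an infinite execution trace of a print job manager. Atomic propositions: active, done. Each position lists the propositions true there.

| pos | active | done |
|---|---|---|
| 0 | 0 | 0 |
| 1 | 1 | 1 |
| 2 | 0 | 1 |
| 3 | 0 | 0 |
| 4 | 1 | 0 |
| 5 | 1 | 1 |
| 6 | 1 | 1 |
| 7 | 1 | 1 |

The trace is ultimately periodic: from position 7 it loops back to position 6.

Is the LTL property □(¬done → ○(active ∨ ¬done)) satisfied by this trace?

Yes

¬done → ○(active ∨ ¬done) holds at every position 0..7, and those are all positions ever visited, so □(¬done → ○(active ∨ ¬done)) holds.
Positions where ¬done holds: 0, 3, 4.
Check ○(active ∨ ¬done) at each: 0→ok, 3→ok, 4→ok.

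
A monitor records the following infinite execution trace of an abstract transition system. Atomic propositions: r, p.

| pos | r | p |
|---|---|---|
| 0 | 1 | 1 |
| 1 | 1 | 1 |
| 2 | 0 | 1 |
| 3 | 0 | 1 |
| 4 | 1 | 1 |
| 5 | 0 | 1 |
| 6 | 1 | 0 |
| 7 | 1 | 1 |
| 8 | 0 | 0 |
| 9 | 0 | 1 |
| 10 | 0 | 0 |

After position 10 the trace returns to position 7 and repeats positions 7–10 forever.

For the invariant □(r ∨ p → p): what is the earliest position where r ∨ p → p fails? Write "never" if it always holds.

6

Check r ∨ p → p at each position in order: 0 ✓, 1 ✓, 2 ✓, 3 ✓, 4 ✓, 5 ✓.
At position 6 the labels are {r}, so r ∨ p → p is false there. This is the first violation.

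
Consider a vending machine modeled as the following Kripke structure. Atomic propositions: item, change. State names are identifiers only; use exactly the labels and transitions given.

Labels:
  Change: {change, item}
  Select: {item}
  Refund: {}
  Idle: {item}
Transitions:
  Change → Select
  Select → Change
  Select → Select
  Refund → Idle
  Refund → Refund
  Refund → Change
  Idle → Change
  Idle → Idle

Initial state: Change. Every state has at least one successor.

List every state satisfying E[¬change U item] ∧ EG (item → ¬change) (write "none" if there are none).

{Select, Refund, Idle}

States satisfying ¬change: {Select, Refund, Idle}.
States satisfying item: {Change, Select, Idle}.
States satisfying E[¬change U item]: {Change, Select, Refund, Idle}.
States satisfying item → ¬change: {Select, Refund, Idle}.
States satisfying EG (item → ¬change): {Select, Refund, Idle}.
States satisfying E[¬change U item] ∧ EG (item → ¬change): {Select, Refund, Idle}.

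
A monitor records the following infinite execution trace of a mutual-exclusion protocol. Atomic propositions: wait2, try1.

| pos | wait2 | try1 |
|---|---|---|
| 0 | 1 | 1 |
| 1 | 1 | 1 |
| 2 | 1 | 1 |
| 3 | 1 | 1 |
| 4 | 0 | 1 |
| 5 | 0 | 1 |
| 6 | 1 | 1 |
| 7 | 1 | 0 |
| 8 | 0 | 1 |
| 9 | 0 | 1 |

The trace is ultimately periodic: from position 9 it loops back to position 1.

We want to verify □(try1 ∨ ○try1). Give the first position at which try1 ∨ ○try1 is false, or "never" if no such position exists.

never

try1 ∨ ○try1 holds at every position 0..9, and those are all the positions the trace ever visits, so the invariant □(try1 ∨ ○try1) is never violated.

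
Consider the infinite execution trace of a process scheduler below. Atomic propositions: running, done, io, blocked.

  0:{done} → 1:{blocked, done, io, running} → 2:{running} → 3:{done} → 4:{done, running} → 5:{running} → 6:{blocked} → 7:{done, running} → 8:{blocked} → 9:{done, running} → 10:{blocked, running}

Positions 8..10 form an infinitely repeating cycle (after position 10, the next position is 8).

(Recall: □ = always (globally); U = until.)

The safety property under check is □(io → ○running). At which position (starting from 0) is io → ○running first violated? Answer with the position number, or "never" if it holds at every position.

never

io → ○running holds at every position 0..10, and those are all the positions the trace ever visits, so the invariant □(io → ○running) is never violated.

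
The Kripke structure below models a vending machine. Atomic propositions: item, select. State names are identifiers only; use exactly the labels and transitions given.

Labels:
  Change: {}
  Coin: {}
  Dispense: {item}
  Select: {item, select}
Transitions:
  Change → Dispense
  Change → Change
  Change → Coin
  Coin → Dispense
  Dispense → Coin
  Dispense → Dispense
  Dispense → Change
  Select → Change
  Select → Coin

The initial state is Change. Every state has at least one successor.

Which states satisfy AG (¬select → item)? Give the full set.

none

States satisfying ¬select → item: {Dispense, Select}.
States satisfying AG (¬select → item): ∅.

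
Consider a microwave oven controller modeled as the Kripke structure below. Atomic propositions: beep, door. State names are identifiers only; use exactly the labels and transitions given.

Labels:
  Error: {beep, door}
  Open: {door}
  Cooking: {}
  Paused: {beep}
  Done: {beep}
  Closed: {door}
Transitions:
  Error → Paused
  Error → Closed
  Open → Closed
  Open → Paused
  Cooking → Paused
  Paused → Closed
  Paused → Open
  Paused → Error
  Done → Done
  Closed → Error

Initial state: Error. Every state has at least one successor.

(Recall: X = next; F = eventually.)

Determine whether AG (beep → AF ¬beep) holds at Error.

No

States satisfying beep → AF ¬beep: {Open, Cooking, Closed}.
States satisfying AG (beep → AF ¬beep): ∅.
Error is reachable from Error and violates beep → AF ¬beep, so AG fails at Error.
Error ∉ Sat(AG (beep → AF ¬beep)).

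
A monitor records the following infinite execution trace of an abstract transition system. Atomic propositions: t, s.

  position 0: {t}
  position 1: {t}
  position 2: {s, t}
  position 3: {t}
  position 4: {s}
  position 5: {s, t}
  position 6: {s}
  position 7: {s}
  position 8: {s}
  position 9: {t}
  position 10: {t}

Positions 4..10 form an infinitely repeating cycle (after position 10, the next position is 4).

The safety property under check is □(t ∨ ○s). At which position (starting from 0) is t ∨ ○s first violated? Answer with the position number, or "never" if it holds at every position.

Check t ∨ ○s at each position in order: 0 ✓, 1 ✓, 2 ✓, 3 ✓, 4 ✓, 5 ✓, 6 ✓, 7 ✓.
At position 8 the labels are {s} and the next position 9 has {t}, so t ∨ ○s is false there. This is the first violation.

8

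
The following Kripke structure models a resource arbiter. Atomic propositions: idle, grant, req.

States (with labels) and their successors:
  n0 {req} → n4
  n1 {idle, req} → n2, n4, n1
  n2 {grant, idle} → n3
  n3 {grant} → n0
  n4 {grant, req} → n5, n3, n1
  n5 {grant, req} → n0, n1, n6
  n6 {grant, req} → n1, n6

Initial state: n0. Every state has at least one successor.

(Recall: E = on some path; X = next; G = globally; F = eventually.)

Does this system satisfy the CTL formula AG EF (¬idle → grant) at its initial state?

Satisfied

States satisfying EF (¬idle → grant): {n0, n1, n2, n3, n4, n5, n6}.
States satisfying AG EF (¬idle → grant): {n0, n1, n2, n3, n4, n5, n6}.
Every state reachable from n0 satisfies EF (¬idle → grant).
n0 ∈ Sat(AG EF (¬idle → grant)).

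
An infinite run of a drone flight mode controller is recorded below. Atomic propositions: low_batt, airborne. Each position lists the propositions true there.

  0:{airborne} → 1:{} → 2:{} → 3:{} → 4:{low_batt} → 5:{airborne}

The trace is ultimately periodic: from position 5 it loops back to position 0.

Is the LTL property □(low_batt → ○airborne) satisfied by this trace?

low_batt → ○airborne holds at every position 0..5, and those are all positions ever visited, so □(low_batt → ○airborne) holds.
Positions where low_batt holds: 4.
Check ○airborne at each: 4→ok.

Satisfied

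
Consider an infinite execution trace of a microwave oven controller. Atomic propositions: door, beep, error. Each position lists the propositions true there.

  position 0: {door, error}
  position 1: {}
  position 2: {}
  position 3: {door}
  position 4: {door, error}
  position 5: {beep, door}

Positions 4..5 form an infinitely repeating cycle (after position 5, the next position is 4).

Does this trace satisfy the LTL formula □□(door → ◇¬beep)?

Satisfied

□(door → ◇¬beep) holds at every position 0..5, and those are all positions ever visited, so □□(door → ◇¬beep) holds.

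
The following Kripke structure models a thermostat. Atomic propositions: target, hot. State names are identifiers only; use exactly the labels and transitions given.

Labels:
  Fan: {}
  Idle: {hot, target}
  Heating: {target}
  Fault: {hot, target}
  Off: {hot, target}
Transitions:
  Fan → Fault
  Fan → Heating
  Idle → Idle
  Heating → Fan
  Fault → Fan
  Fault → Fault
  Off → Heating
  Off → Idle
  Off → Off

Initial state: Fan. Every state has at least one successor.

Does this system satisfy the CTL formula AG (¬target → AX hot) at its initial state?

Does not hold

States satisfying ¬target → AX hot: {Idle, Heating, Fault, Off}.
States satisfying AG (¬target → AX hot): {Idle}.
Fan is reachable from Fan and violates ¬target → AX hot, so AG fails at Fan.
Fan ∉ Sat(AG (¬target → AX hot)).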